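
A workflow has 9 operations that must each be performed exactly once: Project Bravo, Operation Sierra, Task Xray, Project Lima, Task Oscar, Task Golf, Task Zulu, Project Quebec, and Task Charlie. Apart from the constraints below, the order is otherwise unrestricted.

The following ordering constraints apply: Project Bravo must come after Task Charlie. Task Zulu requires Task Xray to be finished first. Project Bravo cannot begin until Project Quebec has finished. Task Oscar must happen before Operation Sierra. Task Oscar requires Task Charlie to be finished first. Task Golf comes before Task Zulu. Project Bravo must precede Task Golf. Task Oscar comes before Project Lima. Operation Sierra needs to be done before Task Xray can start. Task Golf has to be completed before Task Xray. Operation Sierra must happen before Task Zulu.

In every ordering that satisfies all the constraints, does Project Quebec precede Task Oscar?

No

Nothing in the constraints links Project Quebec and Task Oscar; they are unordered relative to each other.
A valid ordering placing Task Oscar before Project Quebec exists, so the answer is no.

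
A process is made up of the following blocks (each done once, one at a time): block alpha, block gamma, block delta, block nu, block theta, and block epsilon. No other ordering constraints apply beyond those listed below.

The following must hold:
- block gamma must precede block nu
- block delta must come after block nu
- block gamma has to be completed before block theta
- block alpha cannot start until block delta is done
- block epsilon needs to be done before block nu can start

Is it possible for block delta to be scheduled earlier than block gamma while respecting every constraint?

No

There is a dependency chain block gamma → block nu → block delta, so block delta always comes after block gamma.
So no valid ordering can have block delta before block gamma.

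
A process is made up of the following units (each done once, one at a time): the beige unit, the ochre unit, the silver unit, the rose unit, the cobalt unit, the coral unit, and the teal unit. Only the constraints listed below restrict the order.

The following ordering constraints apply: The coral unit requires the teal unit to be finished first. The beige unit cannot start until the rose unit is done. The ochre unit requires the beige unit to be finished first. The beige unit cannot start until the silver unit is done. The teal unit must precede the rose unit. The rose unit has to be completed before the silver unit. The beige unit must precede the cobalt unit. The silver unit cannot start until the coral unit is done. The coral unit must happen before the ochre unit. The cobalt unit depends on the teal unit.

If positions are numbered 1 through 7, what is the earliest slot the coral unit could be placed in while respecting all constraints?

2

The only unit forced before the coral unit (directly or transitively) is the teal unit.
With 1 mandatory predecessor, the earliest the coral unit can sit is position 1+1 = 2, and placing just that one first achieves it.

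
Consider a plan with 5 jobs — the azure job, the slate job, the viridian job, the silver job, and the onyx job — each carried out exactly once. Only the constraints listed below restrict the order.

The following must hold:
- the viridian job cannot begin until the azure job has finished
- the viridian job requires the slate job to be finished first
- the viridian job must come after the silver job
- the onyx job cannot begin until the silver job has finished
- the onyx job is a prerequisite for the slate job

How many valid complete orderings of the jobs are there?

4

The jobs with no prerequisites are the azure job, the silver job; any of them can be placed first.
Enumerating by repeatedly choosing an available job (one whose prerequisites are all placed) gives 4 distinct complete orderings.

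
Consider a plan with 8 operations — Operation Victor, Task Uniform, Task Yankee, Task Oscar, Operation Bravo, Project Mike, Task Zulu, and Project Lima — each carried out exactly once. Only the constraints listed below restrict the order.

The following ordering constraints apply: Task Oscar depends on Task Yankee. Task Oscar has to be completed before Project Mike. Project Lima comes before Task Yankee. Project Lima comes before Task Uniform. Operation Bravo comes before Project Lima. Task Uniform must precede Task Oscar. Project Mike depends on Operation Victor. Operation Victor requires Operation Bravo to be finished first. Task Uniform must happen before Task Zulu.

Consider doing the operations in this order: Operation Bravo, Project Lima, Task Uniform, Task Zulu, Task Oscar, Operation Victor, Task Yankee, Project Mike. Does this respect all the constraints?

The sequence places Task Oscar ahead of Task Yankee.
That contradicts the constraint that Task Yankee must precede Task Oscar.

No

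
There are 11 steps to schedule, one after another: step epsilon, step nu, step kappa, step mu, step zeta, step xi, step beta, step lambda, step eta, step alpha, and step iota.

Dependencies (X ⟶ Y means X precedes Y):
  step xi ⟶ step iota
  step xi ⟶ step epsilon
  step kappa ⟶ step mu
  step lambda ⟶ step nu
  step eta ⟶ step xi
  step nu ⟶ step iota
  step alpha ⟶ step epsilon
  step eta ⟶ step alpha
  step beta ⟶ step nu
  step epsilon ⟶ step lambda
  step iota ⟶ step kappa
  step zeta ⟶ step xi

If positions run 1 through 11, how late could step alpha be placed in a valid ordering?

5

Every step that must follow step alpha has to come after it. Tracing all chains starting from step alpha, those steps are: step epsilon, step nu, step kappa, step mu, step lambda, step iota — 6 in total.
With 6 mandatory successors out of 11 steps total, the latest slot for step alpha is 11−6 = 5, and it's reachable by doing all non-successors before step alpha.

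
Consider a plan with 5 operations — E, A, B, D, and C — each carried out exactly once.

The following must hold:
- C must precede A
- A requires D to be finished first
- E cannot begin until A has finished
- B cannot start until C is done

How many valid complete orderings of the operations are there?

7

The operations with no prerequisites are D, C; any of them can be placed first.
Systematically extending each partial ordering one operation at a time and counting, there are 7 complete orderings.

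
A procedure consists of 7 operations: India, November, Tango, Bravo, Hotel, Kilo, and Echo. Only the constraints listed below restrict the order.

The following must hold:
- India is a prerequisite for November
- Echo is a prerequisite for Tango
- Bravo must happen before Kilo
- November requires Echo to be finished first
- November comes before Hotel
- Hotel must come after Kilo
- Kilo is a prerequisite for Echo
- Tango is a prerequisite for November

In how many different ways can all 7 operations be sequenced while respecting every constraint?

2 operations have no prerequisites (India, Bravo), so any of them could come first.
Systematically extending each partial ordering one operation at a time and counting, there are 5 complete orderings.

5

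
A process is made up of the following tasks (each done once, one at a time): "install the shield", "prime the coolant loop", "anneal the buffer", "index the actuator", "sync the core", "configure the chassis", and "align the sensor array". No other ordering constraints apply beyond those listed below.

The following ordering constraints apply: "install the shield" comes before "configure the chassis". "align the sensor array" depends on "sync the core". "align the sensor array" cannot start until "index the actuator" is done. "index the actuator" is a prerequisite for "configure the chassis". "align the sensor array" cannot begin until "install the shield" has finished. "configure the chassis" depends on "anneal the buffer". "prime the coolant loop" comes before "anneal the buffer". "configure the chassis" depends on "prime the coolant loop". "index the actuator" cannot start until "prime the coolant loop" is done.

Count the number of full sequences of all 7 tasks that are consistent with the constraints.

100

3 tasks have no prerequisites ("install the shield", "prime the coolant loop", "sync the core"), so any of them could come first.
Enumerating by repeatedly choosing an available task (one whose prerequisites are all placed) gives 100 distinct complete orderings.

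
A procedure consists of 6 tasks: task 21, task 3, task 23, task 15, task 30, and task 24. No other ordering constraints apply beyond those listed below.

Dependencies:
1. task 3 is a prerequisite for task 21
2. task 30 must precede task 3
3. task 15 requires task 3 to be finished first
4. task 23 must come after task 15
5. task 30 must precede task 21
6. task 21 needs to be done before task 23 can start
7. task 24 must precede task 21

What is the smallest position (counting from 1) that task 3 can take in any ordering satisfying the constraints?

2

Working backwards through the constraints from task 3, its only required predecessor is task 30.
With 1 mandatory predecessor, the earliest task 3 can sit is position 1+1 = 2, and placing just that one first achieves it.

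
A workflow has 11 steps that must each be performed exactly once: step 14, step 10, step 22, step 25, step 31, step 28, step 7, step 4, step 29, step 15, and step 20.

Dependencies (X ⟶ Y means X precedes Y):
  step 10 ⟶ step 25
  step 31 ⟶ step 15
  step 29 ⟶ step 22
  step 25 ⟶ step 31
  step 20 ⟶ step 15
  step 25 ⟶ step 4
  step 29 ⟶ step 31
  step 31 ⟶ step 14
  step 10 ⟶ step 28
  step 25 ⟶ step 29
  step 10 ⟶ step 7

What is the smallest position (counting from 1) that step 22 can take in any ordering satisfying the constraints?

Working backwards through the constraints from step 22, its full set of required predecessors is step 10, step 25, step 29 — 3 of them.
So at minimum 3 steps come before step 22, putting step 22 no earlier than position 4. That position is achievable by scheduling exactly those predecessors first.

4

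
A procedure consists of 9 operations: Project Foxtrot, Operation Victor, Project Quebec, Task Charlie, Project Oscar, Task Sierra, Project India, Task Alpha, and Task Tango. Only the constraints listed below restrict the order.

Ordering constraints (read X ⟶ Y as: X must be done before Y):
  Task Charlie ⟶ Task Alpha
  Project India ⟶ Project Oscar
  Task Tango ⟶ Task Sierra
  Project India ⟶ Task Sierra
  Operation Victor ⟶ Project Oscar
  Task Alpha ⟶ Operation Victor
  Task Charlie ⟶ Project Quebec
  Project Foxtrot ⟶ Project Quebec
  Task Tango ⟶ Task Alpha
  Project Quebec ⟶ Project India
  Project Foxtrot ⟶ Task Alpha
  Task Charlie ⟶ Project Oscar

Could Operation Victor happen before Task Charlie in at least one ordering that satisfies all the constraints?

There is a dependency chain Task Charlie → Task Alpha → Operation Victor, so Operation Victor always comes after Task Charlie.
Hence Operation Victor can never be scheduled before Task Charlie.

No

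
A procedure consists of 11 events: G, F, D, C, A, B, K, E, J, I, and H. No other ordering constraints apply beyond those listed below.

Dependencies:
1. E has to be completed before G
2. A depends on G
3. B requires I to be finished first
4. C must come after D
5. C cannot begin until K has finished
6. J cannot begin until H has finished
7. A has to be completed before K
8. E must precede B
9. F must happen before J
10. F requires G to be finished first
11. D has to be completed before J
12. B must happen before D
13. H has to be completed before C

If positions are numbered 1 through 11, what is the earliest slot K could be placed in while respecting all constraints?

Every event that must precede K has to come before it. Tracing all chains that end at K, those events are: G, A, E — 3 in total.
So at minimum 3 events come before K, putting K no earlier than position 4. That position is achievable by scheduling exactly those predecessors first.

4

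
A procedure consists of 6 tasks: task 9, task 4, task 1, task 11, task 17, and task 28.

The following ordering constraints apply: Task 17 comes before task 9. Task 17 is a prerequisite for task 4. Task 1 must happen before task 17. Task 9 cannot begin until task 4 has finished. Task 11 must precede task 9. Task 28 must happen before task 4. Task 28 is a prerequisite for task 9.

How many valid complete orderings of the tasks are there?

3 tasks have no prerequisites (task 1, task 11, task 28), so any of them could come first.
Counting all ways to extend the partial order to a total order gives 15.

15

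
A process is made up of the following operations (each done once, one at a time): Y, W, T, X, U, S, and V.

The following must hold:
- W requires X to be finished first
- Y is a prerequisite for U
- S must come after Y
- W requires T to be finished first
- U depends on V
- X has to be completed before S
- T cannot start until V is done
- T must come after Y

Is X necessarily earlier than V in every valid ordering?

Nothing in the constraints links X and V; they are unordered relative to each other.
There exist valid orderings with V before X, so X is not required to come first.

No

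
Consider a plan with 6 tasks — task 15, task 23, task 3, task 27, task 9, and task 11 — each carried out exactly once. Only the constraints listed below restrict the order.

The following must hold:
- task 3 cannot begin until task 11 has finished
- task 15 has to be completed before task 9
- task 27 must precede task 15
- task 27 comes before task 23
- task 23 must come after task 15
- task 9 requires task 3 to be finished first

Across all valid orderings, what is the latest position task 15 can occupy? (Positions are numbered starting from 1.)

4

The tasks that are forced after task 15, directly or by a chain of constraints, are task 23, task 9. That's 2 tasks.
So at least 2 tasks follow task 15, putting task 15 no later than position 4. That position is achievable by scheduling everything else first.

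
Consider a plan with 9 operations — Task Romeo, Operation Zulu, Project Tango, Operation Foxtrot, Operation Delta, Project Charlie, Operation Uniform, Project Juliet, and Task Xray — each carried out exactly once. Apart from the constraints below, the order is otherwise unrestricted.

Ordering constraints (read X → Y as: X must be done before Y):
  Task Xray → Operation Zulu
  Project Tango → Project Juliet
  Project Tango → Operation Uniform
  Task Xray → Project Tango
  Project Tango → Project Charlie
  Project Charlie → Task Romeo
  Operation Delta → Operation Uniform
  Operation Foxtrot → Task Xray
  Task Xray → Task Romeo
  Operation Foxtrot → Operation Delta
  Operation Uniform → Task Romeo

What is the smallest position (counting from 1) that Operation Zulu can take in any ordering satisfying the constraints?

Every operation that must precede Operation Zulu has to come before it. Tracing all chains that end at Operation Zulu, those operations are: Operation Foxtrot, Task Xray — 2 in total.
With 2 mandatory predecessors, the earliest Operation Zulu can sit is position 2+1 = 3, and placing just those 2 first achieves it.

3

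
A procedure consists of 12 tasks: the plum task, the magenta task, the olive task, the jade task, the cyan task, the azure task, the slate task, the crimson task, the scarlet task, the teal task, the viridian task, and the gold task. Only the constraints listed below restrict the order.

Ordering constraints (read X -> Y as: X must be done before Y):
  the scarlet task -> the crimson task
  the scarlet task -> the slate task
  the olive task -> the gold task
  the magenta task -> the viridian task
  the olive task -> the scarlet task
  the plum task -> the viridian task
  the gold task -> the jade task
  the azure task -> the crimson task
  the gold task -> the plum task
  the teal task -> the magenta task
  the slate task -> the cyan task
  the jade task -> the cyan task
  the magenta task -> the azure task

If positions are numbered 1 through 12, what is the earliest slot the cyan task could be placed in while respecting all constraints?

Every task that must precede the cyan task has to come before it. Tracing all chains that end at the cyan task, those tasks are: the olive task, the jade task, the slate task, the scarlet task, the gold task — 5 in total.
With 5 mandatory predecessors, the earliest the cyan task can sit is position 5+1 = 6, and placing just those 5 first achieves it.

6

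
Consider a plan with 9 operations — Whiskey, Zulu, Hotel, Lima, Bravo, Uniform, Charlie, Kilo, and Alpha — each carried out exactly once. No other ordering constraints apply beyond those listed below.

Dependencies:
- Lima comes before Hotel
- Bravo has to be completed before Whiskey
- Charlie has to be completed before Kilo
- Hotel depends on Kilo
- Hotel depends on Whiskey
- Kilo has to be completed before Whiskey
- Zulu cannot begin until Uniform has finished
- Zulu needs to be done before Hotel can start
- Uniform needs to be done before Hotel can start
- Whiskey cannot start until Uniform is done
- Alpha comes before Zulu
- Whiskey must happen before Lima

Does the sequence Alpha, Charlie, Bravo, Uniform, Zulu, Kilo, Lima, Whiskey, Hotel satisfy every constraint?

No

Here Whiskey comes after Lima.
Since Whiskey is required before Lima, the ordering is invalid.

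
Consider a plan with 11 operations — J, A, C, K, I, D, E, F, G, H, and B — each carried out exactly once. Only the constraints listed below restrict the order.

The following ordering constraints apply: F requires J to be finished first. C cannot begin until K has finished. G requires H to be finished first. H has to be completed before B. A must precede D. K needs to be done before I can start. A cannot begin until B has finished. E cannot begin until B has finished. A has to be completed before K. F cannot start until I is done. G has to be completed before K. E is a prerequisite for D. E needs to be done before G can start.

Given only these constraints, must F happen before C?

Nothing in the constraints links F and C; they are unordered relative to each other.
A valid ordering placing C before F exists, so the answer is no.

No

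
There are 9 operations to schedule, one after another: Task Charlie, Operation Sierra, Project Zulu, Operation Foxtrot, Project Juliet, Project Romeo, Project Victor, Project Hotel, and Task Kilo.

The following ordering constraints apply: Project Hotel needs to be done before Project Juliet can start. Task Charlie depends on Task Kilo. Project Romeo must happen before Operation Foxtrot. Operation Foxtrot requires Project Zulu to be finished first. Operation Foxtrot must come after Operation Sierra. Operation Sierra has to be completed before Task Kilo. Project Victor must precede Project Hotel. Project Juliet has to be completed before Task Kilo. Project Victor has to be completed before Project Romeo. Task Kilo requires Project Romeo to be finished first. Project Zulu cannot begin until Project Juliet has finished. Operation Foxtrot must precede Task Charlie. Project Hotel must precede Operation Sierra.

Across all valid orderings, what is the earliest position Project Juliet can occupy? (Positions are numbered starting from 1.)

3

Working backwards through the constraints from Project Juliet, its full set of required predecessors is Project Victor, Project Hotel — 2 of them.
So at minimum 2 operations come before Project Juliet, putting Project Juliet no earlier than position 3. That position is achievable by scheduling exactly those predecessors first.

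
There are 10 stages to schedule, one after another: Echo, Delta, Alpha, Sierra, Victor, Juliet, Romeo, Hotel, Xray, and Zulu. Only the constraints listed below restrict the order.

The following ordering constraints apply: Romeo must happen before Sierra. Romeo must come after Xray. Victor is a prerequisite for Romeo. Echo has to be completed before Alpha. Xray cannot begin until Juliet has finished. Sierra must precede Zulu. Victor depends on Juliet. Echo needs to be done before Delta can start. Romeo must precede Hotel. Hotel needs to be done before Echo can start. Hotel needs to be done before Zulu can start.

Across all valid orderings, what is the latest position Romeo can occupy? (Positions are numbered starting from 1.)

4

The stages that are forced after Romeo, directly or by a chain of constraints, are Echo, Delta, Alpha, Sierra, Hotel, Zulu. That's 6 stages.
With 6 mandatory successors out of 10 stages total, the latest slot for Romeo is 10−6 = 4, and it's reachable by doing all non-successors before Romeo.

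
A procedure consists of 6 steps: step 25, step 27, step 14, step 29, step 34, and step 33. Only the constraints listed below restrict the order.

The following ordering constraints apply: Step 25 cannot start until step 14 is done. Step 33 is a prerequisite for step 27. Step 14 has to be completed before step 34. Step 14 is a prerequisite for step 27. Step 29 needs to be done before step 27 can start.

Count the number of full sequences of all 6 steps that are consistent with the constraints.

The steps with no prerequisites are step 14, step 29, step 33; any of them can be placed first.
Systematically extending each partial ordering one step at a time and counting, there are 76 complete orderings.

76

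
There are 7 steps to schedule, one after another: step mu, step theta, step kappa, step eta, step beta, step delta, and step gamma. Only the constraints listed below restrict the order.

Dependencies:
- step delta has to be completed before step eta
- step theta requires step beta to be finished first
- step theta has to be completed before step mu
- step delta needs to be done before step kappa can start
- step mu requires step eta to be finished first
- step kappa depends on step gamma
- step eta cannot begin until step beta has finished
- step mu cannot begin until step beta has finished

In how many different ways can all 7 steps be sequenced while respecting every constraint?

91

3 steps have no prerequisites (step beta, step delta, step gamma), so any of them could come first.
Counting all ways to extend the partial order to a total order gives 91.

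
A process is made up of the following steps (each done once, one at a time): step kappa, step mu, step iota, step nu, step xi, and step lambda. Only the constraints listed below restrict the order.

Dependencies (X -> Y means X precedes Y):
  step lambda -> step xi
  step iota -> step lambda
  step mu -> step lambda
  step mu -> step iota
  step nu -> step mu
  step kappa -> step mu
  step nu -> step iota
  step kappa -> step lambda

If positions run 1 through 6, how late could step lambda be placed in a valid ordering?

5

Following the constraints forward from step lambda, its only required successor is step xi.
So at least 1 step follows step lambda, putting step lambda no later than position 5. That position is achievable by scheduling everything else first.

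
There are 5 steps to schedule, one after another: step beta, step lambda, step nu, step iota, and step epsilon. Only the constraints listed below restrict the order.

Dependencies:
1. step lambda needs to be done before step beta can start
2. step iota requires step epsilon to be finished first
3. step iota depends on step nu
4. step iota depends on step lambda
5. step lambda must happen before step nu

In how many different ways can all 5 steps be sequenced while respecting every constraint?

The steps with no prerequisites are step lambda, step epsilon; any of them can be placed first.
Systematically extending each partial ordering one step at a time and counting, there are 11 complete orderings.

11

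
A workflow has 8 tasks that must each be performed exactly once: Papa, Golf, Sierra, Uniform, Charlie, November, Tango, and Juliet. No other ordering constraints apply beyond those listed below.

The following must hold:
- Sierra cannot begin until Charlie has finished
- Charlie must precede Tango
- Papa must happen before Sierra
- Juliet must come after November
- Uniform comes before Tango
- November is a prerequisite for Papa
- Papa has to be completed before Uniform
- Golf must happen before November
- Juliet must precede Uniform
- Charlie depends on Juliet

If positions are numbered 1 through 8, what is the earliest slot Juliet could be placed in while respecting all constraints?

3

Every task that must precede Juliet has to come before it. Tracing all chains that end at Juliet, those tasks are: Golf, November — 2 in total.
With 2 mandatory predecessors, the earliest Juliet can sit is position 2+1 = 3, and placing just those 2 first achieves it.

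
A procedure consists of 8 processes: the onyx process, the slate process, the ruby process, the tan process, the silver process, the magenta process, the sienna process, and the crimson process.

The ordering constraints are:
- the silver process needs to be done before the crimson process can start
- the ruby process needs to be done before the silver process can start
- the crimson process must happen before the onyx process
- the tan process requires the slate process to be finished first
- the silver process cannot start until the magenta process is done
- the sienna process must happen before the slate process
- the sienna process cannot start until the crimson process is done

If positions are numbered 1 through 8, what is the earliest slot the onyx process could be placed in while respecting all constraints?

Working backwards through the constraints from the onyx process, its full set of required predecessors is the ruby process, the silver process, the magenta process, the crimson process — 4 of them.
With 4 mandatory predecessors, the earliest the onyx process can sit is position 4+1 = 5, and placing just those 4 first achieves it.

5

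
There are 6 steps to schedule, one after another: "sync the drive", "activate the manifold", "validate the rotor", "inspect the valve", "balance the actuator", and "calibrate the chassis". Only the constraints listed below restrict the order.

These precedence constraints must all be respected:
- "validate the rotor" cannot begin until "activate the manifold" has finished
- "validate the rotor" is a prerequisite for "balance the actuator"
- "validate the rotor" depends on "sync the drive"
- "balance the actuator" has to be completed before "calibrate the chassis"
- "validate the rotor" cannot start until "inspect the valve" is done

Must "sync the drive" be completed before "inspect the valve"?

No

Nothing in the constraints links "sync the drive" and "inspect the valve"; they are unordered relative to each other.
There exist valid orderings with "inspect the valve" before "sync the drive", so "sync the drive" is not required to come first.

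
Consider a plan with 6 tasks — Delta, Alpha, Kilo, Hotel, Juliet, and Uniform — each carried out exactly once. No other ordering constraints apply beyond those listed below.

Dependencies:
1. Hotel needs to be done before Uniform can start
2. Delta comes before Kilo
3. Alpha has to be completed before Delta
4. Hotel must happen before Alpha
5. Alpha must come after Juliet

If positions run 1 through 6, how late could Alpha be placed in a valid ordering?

The tasks that are forced after Alpha, directly or by a chain of constraints, are Delta, Kilo. That's 2 tasks.
So at least 2 tasks follow Alpha, putting Alpha no later than position 4. That position is achievable by scheduling everything else first.

4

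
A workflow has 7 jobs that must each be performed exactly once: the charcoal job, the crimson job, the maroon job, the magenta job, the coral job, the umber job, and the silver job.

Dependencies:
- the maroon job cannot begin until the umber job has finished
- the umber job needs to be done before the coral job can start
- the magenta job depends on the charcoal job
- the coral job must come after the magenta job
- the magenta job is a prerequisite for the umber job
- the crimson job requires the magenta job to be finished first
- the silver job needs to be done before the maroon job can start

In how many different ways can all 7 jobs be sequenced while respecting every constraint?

41

The jobs with no prerequisites are the charcoal job, the silver job; any of them can be placed first.
Counting all ways to extend the partial order to a total order gives 41.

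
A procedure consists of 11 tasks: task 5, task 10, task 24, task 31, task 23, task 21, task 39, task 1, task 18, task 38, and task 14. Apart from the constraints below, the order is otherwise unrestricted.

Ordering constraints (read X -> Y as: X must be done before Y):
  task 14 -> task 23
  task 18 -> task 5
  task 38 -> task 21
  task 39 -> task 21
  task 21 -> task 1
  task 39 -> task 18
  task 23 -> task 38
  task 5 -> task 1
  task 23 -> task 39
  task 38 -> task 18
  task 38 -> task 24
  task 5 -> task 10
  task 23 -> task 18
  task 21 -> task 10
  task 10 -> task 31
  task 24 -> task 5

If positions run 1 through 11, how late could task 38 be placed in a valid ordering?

4

The tasks that are forced after task 38, directly or by a chain of constraints, are task 5, task 10, task 24, task 31, task 21, task 1, task 18. That's 7 tasks.
So at least 7 tasks follow task 38, putting task 38 no later than position 4. That position is achievable by scheduling everything else first.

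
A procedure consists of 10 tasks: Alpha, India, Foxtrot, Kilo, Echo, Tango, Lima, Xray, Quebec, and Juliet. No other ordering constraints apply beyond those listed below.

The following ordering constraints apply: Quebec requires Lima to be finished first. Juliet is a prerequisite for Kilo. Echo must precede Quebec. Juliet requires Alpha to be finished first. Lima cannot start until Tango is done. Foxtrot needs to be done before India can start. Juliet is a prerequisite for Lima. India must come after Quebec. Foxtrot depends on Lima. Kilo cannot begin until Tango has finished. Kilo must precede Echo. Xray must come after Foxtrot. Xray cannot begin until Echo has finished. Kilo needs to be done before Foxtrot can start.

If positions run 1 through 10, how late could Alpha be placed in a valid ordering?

2

Every task that must follow Alpha has to come after it. Tracing all chains starting from Alpha, those tasks are: India, Foxtrot, Kilo, Echo, Lima, Xray, Quebec, Juliet — 8 in total.
With 8 mandatory successors out of 10 tasks total, the latest slot for Alpha is 10−8 = 2, and it's reachable by doing all non-successors before Alpha.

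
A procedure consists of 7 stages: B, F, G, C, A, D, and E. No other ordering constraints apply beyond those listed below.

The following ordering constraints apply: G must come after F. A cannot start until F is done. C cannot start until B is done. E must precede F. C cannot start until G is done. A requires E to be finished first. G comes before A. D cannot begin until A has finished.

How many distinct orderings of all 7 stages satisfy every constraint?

15

2 stages have no prerequisites (B, E), so any of them could come first.
Systematically extending each partial ordering one stage at a time and counting, there are 15 complete orderings.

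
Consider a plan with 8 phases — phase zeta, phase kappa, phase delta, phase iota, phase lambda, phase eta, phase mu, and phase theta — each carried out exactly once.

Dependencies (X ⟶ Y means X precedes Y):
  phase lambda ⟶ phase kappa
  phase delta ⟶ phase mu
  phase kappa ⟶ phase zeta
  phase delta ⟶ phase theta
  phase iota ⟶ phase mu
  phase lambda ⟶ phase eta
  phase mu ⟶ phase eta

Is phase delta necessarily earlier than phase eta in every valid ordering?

Yes

Tracing the constraints gives a chain: phase delta → phase mu → phase eta.
That forces phase delta before phase eta in every valid schedule.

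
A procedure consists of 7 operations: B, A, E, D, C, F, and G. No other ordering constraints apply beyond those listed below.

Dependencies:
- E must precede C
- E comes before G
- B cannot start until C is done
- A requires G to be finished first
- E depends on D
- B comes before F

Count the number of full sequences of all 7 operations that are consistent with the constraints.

10

D is the only operation with nothing required before it, so every ordering starts there.
Systematically extending each partial ordering one operation at a time and counting, there are 10 complete orderings.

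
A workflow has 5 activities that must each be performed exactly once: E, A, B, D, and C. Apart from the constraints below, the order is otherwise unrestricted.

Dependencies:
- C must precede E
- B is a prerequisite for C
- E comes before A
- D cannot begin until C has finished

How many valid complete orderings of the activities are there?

Only B has no prerequisites, so it must go first.
Counting all ways to extend the partial order to a total order gives 3.

3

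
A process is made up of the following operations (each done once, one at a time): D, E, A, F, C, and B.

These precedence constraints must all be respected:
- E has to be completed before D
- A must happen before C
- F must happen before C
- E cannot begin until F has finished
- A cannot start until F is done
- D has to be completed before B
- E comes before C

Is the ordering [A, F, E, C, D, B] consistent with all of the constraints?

No

In the proposed order, A appears before F.
But one of the constraints requires F before A, so this ordering violates it.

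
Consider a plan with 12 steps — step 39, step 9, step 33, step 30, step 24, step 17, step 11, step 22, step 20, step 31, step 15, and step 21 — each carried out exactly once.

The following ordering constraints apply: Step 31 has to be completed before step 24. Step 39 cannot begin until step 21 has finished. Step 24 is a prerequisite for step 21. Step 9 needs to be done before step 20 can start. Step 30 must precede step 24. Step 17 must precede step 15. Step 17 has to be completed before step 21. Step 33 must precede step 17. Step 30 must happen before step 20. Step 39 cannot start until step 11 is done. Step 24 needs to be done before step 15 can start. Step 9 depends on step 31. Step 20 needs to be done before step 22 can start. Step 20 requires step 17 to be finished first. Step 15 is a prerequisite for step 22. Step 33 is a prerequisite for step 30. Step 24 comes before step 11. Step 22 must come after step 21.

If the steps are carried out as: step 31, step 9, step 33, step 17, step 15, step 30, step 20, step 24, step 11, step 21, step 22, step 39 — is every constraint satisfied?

Here step 24 comes after step 15.
But one of the constraints requires step 24 before step 15, so this ordering violates it.

No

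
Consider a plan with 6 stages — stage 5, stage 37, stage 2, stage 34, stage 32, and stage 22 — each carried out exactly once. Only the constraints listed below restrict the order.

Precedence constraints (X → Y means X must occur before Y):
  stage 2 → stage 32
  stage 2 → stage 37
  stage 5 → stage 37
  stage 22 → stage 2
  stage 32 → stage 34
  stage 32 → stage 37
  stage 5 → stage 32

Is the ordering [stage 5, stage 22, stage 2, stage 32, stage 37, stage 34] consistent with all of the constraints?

Yes

Every stated constraint is respected: stage 5 sits at position 1, ahead of stage 37 at position 5, and each of the other listed pairs likewise has the predecessor earlier in the sequence.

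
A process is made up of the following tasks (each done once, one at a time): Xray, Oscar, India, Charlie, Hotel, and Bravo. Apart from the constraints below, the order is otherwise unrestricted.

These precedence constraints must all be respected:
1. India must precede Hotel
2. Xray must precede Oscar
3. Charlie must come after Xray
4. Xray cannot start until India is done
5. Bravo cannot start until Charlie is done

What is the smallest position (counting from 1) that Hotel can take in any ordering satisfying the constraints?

2

The only task forced before Hotel (directly or transitively) is India.
So at minimum 1 task comes before Hotel, putting Hotel no earlier than position 2. That position is achievable by scheduling exactly that predecessor first.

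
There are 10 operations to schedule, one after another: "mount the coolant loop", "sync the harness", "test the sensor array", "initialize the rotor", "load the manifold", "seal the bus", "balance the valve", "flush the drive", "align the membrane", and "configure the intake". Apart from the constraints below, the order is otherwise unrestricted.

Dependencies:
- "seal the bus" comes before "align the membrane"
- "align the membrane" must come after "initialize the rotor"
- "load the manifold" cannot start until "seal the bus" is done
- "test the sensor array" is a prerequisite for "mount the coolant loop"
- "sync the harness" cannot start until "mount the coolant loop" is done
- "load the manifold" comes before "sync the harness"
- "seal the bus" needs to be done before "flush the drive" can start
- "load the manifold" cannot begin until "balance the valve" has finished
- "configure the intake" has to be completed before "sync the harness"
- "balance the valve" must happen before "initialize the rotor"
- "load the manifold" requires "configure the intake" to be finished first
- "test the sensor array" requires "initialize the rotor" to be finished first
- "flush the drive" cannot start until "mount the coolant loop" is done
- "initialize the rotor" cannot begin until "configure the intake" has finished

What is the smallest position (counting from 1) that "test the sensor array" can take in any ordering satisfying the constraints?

The operations that are forced before "test the sensor array", directly or transitively, are "initialize the rotor", "balance the valve", "configure the intake". That's 3 operations.
So at minimum 3 operations come before "test the sensor array", putting "test the sensor array" no earlier than position 4. That position is achievable by scheduling exactly those predecessors first.

4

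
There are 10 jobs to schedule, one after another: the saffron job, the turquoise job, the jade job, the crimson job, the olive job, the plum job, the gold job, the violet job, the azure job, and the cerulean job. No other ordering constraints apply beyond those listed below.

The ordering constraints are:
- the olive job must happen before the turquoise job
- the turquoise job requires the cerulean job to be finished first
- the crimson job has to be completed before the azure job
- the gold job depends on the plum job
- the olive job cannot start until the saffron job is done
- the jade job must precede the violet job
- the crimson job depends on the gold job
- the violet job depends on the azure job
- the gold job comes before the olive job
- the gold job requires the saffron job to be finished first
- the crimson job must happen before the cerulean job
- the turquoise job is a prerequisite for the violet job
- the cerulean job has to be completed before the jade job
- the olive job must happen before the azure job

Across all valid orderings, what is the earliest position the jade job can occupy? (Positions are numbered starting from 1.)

Every job that must precede the jade job has to come before it. Tracing all chains that end at the jade job, those jobs are: the saffron job, the crimson job, the plum job, the gold job, the cerulean job — 5 in total.
With 5 mandatory predecessors, the earliest the jade job can sit is position 5+1 = 6, and placing just those 5 first achieves it.

6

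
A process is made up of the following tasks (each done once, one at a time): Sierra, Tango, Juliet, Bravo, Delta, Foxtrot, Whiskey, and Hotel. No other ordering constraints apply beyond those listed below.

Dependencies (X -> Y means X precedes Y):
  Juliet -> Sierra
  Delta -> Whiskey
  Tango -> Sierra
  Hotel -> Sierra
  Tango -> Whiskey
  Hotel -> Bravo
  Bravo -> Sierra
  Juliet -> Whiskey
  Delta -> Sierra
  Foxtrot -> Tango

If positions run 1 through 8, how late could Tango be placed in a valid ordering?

6

Every task that must follow Tango has to come after it. Tracing all chains starting from Tango, those tasks are: Sierra, Whiskey — 2 in total.
With 2 mandatory successors out of 8 tasks total, the latest slot for Tango is 8−2 = 6, and it's reachable by doing all non-successors before Tango.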